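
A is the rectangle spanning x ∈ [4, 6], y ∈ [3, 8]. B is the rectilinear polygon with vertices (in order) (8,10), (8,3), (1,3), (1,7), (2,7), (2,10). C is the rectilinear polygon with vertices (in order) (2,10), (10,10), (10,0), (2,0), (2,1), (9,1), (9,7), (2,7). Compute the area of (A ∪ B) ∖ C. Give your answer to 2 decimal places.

28.00

|A ∪ B| = 46.
|(A ∪ B) ∩ C| = 18.
|(A ∪ B) ∖ C| = 46 − 18 = 28.00.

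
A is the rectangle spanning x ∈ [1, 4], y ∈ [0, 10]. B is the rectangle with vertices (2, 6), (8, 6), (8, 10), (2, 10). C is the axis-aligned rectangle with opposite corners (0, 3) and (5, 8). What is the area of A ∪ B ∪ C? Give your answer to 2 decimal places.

By inclusion–exclusion:
Individual areas: |A| = 30, |B| = 24, |C| = 25.
|A∩B|: x∈[2,4], y∈[6,10] → 2·4 = 8.
|A∩C|: x∈[1,4], y∈[3,8] → 3·5 = 15.
|B∩C|: x∈[2,5], y∈[6,8] → 3·2 = 6.
|A∩B∩C| = 4.
|A ∪ B ∪ C| = 79 − 29 + 4 = 54.00.

54.00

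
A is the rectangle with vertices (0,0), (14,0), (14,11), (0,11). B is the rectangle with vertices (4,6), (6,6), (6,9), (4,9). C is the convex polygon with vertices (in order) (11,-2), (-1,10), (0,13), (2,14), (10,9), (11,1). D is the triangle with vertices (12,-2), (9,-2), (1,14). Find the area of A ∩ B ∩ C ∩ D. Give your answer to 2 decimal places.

The intersection is the polygon with vertices (4.438,9), (6,6.727), (6,6), (5,6), (4,8), (4,9).
By the shoelace formula its area is 3.22.

3.22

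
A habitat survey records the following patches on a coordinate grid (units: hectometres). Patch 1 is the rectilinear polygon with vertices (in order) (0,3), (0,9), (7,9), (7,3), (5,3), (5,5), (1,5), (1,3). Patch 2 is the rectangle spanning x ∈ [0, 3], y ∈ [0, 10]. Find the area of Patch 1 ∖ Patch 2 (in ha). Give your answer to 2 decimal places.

|Patch 1| = 34, |Patch 1∩Patch 2| = 14.
|Patch 1 ∖ Patch 2| = |Patch 1| − |Patch 1∩Patch 2| = 34 − 14 = 20.00.

20.00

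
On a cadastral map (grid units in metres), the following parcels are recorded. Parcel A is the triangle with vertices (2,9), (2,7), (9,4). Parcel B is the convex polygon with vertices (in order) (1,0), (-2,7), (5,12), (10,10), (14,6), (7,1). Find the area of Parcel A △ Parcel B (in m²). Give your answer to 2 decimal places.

|Parcel A| = 7, |Parcel B| = 115.5, |Parcel A∩Parcel B| = 7.
|Parcel A △ Parcel B| = |Parcel A| + |Parcel B| − 2·|Parcel A∩Parcel B| = 7 + 115.5 − 14 = 108.50.

108.50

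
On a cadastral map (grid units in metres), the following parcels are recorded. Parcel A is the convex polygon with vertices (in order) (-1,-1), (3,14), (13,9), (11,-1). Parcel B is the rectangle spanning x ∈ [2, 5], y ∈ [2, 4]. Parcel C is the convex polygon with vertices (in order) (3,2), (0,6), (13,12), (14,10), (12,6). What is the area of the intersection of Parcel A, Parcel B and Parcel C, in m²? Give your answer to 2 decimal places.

4.44

The intersection is the polygon with vertices (2,4), (5,4), (5,2.889), (3,2), (2,3.333).
By the shoelace formula its area is 4.44.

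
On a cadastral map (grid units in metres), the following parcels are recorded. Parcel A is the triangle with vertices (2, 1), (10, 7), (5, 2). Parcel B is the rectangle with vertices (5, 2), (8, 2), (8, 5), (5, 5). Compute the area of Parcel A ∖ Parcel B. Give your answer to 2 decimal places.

2.54

|Parcel A| = 5, |Parcel A∩Parcel B| = 2.4583.
|Parcel A ∖ Parcel B| = |Parcel A| − |Parcel A∩Parcel B| = 5 − 2.4583 = 2.54.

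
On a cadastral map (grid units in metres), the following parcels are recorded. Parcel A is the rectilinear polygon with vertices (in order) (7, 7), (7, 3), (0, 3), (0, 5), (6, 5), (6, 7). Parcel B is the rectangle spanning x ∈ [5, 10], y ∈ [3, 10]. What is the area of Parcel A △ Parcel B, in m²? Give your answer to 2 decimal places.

|Parcel A| = 16, |Parcel B| = 35, |Parcel A∩Parcel B| = 6.
|Parcel A △ Parcel B| = |Parcel A| + |Parcel B| − 2·|Parcel A∩Parcel B| = 16 + 35 − 12 = 39.00.

39.00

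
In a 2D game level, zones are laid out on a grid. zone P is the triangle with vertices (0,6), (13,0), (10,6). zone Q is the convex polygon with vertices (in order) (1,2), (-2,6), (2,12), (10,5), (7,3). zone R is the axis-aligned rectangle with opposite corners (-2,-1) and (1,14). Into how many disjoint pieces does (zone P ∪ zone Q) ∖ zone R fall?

1

(zone P ∪ zone Q) ∖ zone R is a single connected region.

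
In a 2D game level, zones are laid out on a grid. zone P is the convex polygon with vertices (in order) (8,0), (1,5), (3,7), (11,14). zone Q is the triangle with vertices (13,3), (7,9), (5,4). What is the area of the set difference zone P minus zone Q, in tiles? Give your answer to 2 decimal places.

|zone P| = 57.5, |zone P∩zone Q| = 14.3384.
|zone P ∖ zone Q| = |zone P| − |zone P∩zone Q| = 57.5 − 14.3384 = 43.16.

43.16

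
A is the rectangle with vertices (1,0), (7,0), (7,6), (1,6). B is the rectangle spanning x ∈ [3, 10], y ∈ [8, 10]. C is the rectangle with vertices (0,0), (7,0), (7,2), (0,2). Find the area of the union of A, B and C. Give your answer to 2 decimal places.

By inclusion–exclusion:
Individual areas: |A| = 36, |B| = 14, |C| = 14.
|A∩B| = 0 (no overlap).
|A∩C|: x∈[1,7], y∈[0,2] → 6·2 = 12.
|B∩C| = 0 (no overlap).
|A∩B∩C| = 0.
|A ∪ B ∪ C| = 64 − 12 + 0 = 52.00.

52.00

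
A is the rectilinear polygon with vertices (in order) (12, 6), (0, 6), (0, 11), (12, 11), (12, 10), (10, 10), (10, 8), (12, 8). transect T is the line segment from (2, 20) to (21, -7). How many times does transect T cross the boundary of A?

The segment meets the boundary at (11.852,6), (10.444,8), (10,8.632), (8.333,11).

4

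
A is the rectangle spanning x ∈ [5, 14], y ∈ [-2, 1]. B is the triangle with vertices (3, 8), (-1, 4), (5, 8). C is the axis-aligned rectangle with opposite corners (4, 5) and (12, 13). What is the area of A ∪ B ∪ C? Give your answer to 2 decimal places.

94.67

By inclusion–exclusion:
Individual areas: |A| = 27, |B| = 4, |C| = 64.
|A∩B| = 0.
|A∩C| = 0 (no overlap).
|B∩C| = 0.3333.
|A∩B∩C| = 0.
|A ∪ B ∪ C| = 95 − 0.3333 + 0 = 94.67.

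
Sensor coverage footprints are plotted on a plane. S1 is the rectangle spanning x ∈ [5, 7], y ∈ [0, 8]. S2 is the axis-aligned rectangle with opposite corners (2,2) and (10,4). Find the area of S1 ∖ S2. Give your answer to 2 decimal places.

|S1∩S2|: x∈[5,7], y∈[2,4] → 2·2 = 4.
|S1| = 16.
|S1 ∖ S2| = |S1| − |S1∩S2| = 16 − 4 = 12.00.

12.00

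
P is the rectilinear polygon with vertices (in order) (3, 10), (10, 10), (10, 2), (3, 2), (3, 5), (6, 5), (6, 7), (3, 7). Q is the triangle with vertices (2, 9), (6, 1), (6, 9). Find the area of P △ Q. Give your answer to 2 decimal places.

46.50

|P| = 50, |Q| = 16, |P∩Q| = 9.75.
|P △ Q| = |P| + |Q| − 2·|P∩Q| = 50 + 16 − 19.5 = 46.50.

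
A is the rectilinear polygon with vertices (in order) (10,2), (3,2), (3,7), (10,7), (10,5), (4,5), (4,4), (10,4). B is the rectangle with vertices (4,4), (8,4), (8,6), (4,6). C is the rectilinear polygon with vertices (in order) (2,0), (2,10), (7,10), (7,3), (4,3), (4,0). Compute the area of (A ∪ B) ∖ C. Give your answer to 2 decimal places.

16.00

|A ∪ B| = 33.
|(A ∪ B) ∩ C| = 17.
|(A ∪ B) ∖ C| = 33 − 17 = 16.00.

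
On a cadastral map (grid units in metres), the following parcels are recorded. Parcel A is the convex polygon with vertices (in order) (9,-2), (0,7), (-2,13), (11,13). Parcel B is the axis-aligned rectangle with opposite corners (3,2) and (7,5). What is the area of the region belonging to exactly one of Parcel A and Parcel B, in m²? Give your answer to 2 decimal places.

107.50

|Parcel A| = 115.5, |Parcel B| = 12, |Parcel A∩Parcel B| = 10.
|Parcel A △ Parcel B| = |Parcel A| + |Parcel B| − 2·|Parcel A∩Parcel B| = 115.5 + 12 − 20 = 107.50.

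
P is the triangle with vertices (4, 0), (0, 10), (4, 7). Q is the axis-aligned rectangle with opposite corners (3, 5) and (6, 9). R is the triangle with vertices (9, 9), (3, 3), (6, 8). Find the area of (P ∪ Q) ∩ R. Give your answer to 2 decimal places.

2.53

|P ∪ Q| = 23.625.
|(P ∪ Q) ∩ R| = 2.53.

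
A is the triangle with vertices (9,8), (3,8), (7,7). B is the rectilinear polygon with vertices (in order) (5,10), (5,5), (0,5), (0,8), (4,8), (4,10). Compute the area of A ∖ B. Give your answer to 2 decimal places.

|A| = 3, |A∩B| = 0.5.
|A ∖ B| = |A| − |A∩B| = 3 − 0.5 = 2.50.

2.50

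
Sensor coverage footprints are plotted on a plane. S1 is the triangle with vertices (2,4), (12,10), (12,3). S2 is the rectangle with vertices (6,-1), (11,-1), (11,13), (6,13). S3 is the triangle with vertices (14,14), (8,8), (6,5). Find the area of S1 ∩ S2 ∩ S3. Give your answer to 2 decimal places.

0.78

The intersection is the polygon with vertices (8.667,8), (6,5), (7.556,7.333).
By the shoelace formula its area is 0.78.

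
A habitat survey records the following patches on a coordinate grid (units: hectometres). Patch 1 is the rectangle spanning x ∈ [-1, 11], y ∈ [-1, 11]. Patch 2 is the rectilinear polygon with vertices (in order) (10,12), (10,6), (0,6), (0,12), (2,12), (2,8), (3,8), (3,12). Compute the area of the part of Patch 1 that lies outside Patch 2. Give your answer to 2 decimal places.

|Patch 1| = 144, |Patch 1∩Patch 2| = 47.
|Patch 1 ∖ Patch 2| = |Patch 1| − |Patch 1∩Patch 2| = 144 − 47 = 97.00.

97.00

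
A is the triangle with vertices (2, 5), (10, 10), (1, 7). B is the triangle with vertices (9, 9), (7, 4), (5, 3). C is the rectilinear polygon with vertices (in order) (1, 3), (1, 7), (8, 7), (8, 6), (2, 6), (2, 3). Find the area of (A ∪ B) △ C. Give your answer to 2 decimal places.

16.47

|A ∪ B| = 14.5.
|(A ∪ B) ∩ C| = 4.0167.
|(A ∪ B) △ C| = 14.5 + 10 − 8.0333 = 16.47.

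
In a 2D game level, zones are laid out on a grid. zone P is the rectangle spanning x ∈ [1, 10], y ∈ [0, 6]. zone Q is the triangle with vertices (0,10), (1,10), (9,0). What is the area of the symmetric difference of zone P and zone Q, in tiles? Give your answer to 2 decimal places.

|zone P| = 54, |zone Q| = 5, |zone P∩zone Q| = 1.8.
|zone P △ zone Q| = |zone P| + |zone Q| − 2·|zone P∩zone Q| = 54 + 5 − 3.6 = 55.40.

55.40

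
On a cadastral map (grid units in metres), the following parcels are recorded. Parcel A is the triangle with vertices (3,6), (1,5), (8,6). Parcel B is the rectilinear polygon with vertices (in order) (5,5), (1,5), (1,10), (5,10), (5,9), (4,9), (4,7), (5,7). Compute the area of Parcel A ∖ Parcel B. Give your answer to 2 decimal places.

|Parcel A| = 2.5, |Parcel A∩Parcel B| = 1.8571.
|Parcel A ∖ Parcel B| = |Parcel A| − |Parcel A∩Parcel B| = 2.5 − 1.8571 = 0.64.

0.64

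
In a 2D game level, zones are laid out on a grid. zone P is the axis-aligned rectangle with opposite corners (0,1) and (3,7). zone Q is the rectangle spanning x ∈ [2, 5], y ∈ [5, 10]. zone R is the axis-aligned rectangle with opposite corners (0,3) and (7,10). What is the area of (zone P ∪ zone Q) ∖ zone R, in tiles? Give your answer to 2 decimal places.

|zone P ∪ zone Q| = 31.
|(zone P ∪ zone Q) ∩ zone R| = 25.
|(zone P ∪ zone Q) ∖ zone R| = 31 − 25 = 6.00.

6.00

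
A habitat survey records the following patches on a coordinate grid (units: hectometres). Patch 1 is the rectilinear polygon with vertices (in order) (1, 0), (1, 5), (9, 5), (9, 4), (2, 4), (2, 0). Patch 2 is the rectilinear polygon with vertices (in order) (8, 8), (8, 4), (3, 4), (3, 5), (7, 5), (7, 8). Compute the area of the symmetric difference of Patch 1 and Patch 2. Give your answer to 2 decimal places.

10.00

|Patch 1| = 12, |Patch 2| = 8, |Patch 1∩Patch 2| = 5.
|Patch 1 △ Patch 2| = |Patch 1| + |Patch 2| − 2·|Patch 1∩Patch 2| = 12 + 8 − 10 = 10.00.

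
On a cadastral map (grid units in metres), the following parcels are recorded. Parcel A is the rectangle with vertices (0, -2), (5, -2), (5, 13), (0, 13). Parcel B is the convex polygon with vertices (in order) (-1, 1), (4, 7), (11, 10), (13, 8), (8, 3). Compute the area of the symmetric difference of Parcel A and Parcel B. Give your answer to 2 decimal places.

93.55

|Parcel A| = 75, |Parcel B| = 52, |Parcel A∩Parcel B| = 16.7254.
|Parcel A △ Parcel B| = |Parcel A| + |Parcel B| − 2·|Parcel A∩Parcel B| = 75 + 52 − 33.4508 = 93.55.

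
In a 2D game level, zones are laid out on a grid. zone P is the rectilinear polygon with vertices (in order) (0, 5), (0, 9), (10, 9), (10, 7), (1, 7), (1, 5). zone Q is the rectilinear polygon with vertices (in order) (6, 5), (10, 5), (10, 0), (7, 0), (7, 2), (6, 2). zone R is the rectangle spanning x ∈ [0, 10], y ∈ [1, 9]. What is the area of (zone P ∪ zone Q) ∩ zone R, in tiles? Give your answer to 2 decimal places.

37.00

|zone P ∪ zone Q| = 40.
|(zone P ∪ zone Q) ∩ zone R| = 37.00.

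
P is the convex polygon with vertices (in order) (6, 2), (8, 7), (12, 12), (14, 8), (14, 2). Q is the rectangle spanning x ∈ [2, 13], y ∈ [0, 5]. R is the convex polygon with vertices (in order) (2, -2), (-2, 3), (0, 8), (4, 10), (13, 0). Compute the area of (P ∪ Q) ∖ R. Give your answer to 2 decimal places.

42.40

|P ∪ Q| = 86.8.
|(P ∪ Q) ∩ R| = 44.4.
|(P ∪ Q) ∖ R| = 86.8 − 44.4 = 42.40.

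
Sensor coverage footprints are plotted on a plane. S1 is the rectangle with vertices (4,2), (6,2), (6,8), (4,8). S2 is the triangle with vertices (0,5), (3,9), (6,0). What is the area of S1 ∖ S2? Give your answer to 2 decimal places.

|S1| = 12, |S1∩S2| = 2.6667.
|S1 ∖ S2| = |S1| − |S1∩S2| = 12 − 2.6667 = 9.33.

9.33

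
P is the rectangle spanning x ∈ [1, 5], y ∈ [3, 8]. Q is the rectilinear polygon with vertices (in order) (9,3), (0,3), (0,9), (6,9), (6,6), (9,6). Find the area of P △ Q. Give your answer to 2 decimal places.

25.00

|P| = 20, |Q| = 45, |P∩Q| = 20.
|P △ Q| = |P| + |Q| − 2·|P∩Q| = 20 + 45 − 40 = 25.00.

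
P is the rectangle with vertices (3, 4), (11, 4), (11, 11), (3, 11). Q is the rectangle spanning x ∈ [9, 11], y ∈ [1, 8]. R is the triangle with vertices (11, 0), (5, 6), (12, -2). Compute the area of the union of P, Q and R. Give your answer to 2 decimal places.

By inclusion–exclusion:
Individual areas: |P| = 56, |Q| = 14, |R| = 3.
|P∩Q|: x∈[9,11], y∈[4,8] → 2·4 = 8.
|P∩R| = 0.25.
|Q∩R| = 0.4196.
|P∩Q∩R| = 0.
|P ∪ Q ∪ R| = 73 − 8.6696 + 0 = 64.33.

64.33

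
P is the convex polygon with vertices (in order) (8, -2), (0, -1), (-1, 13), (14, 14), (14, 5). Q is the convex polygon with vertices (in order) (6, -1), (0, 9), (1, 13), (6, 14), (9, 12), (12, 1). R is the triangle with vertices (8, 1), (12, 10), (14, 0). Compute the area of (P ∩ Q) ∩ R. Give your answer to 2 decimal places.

The region (P ∩ Q) ∩ R is the polygon with vertices (11.655,2.264), (10.25,0.625), (8,1), (10.479,6.577).
By the shoelace formula its area is 10.73.

10.73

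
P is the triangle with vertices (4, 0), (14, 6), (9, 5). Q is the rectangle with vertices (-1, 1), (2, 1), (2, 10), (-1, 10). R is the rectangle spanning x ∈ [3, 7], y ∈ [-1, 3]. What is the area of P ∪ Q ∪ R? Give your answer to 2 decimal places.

By inclusion–exclusion:
Individual areas: |P| = 10, |Q| = 27, |R| = 16.
|P∩Q| = 0.
|P∩R| = 1.8.
|Q∩R| = 0 (no overlap).
|P∩Q∩R| = 0.
|P ∪ Q ∪ R| = 53 − 1.8 + 0 = 51.20.

51.20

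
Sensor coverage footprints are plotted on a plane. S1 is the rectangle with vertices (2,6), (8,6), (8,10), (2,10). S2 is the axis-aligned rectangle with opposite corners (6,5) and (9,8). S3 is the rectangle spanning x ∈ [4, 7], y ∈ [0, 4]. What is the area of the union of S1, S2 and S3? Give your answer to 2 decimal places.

41.00

By inclusion–exclusion:
Individual areas: |S1| = 24, |S2| = 9, |S3| = 12.
|S1∩S2|: x∈[6,8], y∈[6,8] → 2·2 = 4.
|S1∩S3| = 0 (no overlap).
|S2∩S3| = 0 (no overlap).
|S1∩S2∩S3| = 0.
|S1 ∪ S2 ∪ S3| = 45 − 4 + 0 = 41.00.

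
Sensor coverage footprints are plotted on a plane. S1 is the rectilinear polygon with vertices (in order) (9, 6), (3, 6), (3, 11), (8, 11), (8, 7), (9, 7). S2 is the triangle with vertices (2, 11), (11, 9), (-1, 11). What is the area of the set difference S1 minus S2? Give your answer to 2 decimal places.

24.47

|S1| = 26, |S1∩S2| = 1.5278.
|S1 ∖ S2| = |S1| − |S1∩S2| = 26 − 1.5278 = 24.47.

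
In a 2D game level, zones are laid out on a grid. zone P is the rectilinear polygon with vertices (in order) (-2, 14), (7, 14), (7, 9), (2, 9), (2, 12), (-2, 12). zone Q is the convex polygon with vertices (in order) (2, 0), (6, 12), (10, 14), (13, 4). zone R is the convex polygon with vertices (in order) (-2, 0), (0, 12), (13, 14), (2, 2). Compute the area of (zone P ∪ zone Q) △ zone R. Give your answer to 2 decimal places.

116.19

|zone P ∪ zone Q| = 109.25.
|(zone P ∪ zone Q) ∩ zone R| = 41.03.
|(zone P ∪ zone Q) △ zone R| = 109.25 + 89 − 82.06 = 116.19.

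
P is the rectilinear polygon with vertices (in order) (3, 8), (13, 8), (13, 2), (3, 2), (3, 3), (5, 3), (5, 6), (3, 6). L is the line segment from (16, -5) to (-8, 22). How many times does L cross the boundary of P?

The segment meets the boundary at (4.444,8), (9.778,2).

2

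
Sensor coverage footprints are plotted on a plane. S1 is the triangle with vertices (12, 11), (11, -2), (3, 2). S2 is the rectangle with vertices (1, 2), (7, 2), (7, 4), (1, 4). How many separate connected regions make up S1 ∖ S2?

1

S1 ∖ S2 is a single connected region.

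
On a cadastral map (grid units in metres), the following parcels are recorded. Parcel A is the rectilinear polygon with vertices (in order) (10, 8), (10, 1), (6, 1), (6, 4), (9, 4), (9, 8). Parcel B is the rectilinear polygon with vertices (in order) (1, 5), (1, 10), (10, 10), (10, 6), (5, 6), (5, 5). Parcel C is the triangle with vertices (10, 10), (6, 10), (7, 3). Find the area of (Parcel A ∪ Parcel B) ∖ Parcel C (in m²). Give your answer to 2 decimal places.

|Parcel A ∪ Parcel B| = 54.
|(Parcel A ∪ Parcel B) ∩ Parcel C| = 11.7143.
|(Parcel A ∪ Parcel B) ∖ Parcel C| = 54 − 11.7143 = 42.29.

42.29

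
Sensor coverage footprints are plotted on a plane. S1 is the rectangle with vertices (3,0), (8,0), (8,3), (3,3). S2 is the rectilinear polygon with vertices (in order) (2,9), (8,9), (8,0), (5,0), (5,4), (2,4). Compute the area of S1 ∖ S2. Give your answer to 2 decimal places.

6.00

|S1| = 15, |S1∩S2| = 9.
|S1 ∖ S2| = |S1| − |S1∩S2| = 15 − 9 = 6.00.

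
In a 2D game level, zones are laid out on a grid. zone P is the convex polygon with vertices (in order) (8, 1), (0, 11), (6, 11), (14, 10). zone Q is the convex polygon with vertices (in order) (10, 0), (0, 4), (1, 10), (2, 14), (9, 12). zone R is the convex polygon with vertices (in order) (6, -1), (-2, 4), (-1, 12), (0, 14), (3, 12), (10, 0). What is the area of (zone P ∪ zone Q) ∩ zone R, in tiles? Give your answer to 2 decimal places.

The region (zone P ∪ zone Q) ∩ zone R is the polygon with vertices (1.25,11), (1.714,12.857), (3,12), (10,0), (0,4), (0.966,9.793), (0,11).
By the shoelace formula its area is 53.89.

53.89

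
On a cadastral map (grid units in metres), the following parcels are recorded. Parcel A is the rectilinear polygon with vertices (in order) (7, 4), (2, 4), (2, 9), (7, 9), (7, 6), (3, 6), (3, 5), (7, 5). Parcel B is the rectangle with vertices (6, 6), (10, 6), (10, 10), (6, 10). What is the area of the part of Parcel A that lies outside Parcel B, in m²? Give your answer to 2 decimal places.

18.00

|Parcel A| = 21, |Parcel A∩Parcel B| = 3.
|Parcel A ∖ Parcel B| = |Parcel A| − |Parcel A∩Parcel B| = 21 − 3 = 18.00.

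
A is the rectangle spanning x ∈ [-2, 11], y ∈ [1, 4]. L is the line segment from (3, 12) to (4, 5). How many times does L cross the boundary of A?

The segment lies entirely outside A and never meets its boundary.

0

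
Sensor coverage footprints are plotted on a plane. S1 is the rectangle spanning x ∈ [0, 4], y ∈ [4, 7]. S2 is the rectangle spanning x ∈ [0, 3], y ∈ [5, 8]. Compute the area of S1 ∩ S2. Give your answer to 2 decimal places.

6.00

|S1∩S2|: x∈[0,3], y∈[5,7] → 3·2 = 6.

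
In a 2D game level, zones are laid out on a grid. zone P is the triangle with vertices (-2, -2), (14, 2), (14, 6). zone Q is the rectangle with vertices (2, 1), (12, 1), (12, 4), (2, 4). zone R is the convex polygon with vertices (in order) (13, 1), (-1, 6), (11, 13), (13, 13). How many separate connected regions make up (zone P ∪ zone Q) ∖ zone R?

2

(zone P ∪ zone Q) ∖ zone R splits into 2 disjoint pieces (area 29.2214, area 3.875).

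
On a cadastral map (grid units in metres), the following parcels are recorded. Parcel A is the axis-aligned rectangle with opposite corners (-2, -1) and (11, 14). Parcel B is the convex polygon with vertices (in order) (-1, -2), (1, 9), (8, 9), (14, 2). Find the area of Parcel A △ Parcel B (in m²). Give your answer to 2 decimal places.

|Parcel A| = 195, |Parcel B| = 103, |Parcel A∩Parcel B| = 94.7659.
|Parcel A △ Parcel B| = |Parcel A| + |Parcel B| − 2·|Parcel A∩Parcel B| = 195 + 103 − 189.5318 = 108.47.

108.47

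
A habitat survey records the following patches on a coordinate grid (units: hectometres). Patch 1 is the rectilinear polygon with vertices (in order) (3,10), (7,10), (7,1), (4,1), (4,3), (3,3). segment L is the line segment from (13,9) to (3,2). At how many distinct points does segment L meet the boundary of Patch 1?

The segment meets the boundary at (4,2.7), (7,4.8).

2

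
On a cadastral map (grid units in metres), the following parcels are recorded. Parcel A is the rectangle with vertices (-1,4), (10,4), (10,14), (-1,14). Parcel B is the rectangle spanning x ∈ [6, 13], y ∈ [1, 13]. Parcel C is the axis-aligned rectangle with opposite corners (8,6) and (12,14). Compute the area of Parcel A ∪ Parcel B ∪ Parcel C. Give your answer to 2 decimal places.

160.00

By inclusion–exclusion:
Individual areas: |Parcel A| = 110, |Parcel B| = 84, |Parcel C| = 32.
|Parcel A∩Parcel B|: x∈[6,10], y∈[4,13] → 4·9 = 36.
|Parcel A∩Parcel C|: x∈[8,10], y∈[6,14] → 2·8 = 16.
|Parcel B∩Parcel C|: x∈[8,12], y∈[6,13] → 4·7 = 28.
|Parcel A∩Parcel B∩Parcel C| = 14.
|Parcel A ∪ Parcel B ∪ Parcel C| = 226 − 80 + 14 = 160.00.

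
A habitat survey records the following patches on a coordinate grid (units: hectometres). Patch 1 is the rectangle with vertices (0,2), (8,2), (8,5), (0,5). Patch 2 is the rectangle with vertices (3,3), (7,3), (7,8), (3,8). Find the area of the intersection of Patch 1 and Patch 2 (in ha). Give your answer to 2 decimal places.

|Patch 1∩Patch 2|: x∈[3,7], y∈[3,5] → 4·2 = 8.

8.00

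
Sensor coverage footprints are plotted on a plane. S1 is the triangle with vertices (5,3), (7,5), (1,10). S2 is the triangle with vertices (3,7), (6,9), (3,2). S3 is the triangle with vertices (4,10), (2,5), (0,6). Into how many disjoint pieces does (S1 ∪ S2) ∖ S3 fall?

(S1 ∪ S2) ∖ S3 splits into 2 disjoint pieces (area 13.419, area 0.8182).

2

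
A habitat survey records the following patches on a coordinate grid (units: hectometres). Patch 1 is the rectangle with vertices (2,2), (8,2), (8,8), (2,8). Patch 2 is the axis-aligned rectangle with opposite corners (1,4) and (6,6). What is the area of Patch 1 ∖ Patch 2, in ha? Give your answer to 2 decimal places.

|Patch 1∩Patch 2|: x∈[2,6], y∈[4,6] → 4·2 = 8.
|Patch 1| = 36.
|Patch 1 ∖ Patch 2| = |Patch 1| − |Patch 1∩Patch 2| = 36 − 8 = 28.00.

28.00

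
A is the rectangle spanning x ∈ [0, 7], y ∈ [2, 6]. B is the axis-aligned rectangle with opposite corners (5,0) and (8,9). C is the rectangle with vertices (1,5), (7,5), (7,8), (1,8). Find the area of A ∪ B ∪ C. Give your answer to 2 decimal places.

55.00

By inclusion–exclusion:
Individual areas: |A| = 28, |B| = 27, |C| = 18.
|A∩B|: x∈[5,7], y∈[2,6] → 2·4 = 8.
|A∩C|: x∈[1,7], y∈[5,6] → 6·1 = 6.
|B∩C|: x∈[5,7], y∈[5,8] → 2·3 = 6.
|A∩B∩C| = 2.
|A ∪ B ∪ C| = 73 − 20 + 2 = 55.00.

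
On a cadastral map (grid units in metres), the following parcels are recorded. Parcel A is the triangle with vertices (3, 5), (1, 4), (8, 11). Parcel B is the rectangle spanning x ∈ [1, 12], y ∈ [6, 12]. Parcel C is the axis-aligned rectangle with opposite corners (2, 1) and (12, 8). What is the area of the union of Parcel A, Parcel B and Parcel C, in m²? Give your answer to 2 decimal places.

By inclusion–exclusion:
Individual areas: |Parcel A| = 3.5, |Parcel B| = 66, |Parcel C| = 70.
|Parcel A∩Parcel B| = 2.0833.
|Parcel A∩Parcel C| = 2.5.
|Parcel B∩Parcel C|: x∈[2,12], y∈[6,8] → 10·2 = 20.
|Parcel A∩Parcel B∩Parcel C| = 1.3333.
|Parcel A ∪ Parcel B ∪ Parcel C| = 139.5 − 24.5833 + 1.3333 = 116.25.

116.25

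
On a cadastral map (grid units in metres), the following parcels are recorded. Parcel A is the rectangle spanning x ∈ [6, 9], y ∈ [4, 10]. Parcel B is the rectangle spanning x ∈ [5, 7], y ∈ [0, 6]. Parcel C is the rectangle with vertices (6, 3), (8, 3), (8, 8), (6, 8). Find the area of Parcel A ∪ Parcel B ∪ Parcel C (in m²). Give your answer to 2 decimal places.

29.00

By inclusion–exclusion:
Individual areas: |Parcel A| = 18, |Parcel B| = 12, |Parcel C| = 10.
|Parcel A∩Parcel B|: x∈[6,7], y∈[4,6] → 1·2 = 2.
|Parcel A∩Parcel C|: x∈[6,8], y∈[4,8] → 2·4 = 8.
|Parcel B∩Parcel C|: x∈[6,7], y∈[3,6] → 1·3 = 3.
|Parcel A∩Parcel B∩Parcel C| = 2.
|Parcel A ∪ Parcel B ∪ Parcel C| = 40 − 13 + 2 = 29.00.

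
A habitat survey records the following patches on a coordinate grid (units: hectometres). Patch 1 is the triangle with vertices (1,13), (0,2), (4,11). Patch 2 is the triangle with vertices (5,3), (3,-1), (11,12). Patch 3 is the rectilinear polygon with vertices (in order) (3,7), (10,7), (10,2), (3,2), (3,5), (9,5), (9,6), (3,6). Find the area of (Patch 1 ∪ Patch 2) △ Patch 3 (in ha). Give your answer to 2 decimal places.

|Patch 1 ∪ Patch 2| = 20.5.
|(Patch 1 ∪ Patch 2) ∩ Patch 3| = 1.5064.
|(Patch 1 ∪ Patch 2) △ Patch 3| = 20.5 + 29 − 3.0128 = 46.49.

46.49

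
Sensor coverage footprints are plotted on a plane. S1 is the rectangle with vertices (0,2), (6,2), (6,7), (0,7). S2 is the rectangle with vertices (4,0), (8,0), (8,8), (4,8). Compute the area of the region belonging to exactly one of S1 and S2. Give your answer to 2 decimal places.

|S1∩S2|: x∈[4,6], y∈[2,7] → 2·5 = 10.
|S1 △ S2| = |S1| + |S2| − 2·|S1∩S2| = 30 + 32 − 20 = 42.00.

42.00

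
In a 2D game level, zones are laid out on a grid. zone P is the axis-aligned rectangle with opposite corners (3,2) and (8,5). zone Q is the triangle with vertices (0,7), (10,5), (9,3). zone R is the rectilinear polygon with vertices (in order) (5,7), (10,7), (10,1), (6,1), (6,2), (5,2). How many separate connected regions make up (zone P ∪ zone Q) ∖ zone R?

1

(zone P ∪ zone Q) ∖ zone R is a single connected region.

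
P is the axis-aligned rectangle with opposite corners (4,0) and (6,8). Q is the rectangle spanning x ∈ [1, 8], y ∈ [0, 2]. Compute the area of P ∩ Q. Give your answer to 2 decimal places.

|P∩Q|: x∈[4,6], y∈[0,2] → 2·2 = 4.

4.00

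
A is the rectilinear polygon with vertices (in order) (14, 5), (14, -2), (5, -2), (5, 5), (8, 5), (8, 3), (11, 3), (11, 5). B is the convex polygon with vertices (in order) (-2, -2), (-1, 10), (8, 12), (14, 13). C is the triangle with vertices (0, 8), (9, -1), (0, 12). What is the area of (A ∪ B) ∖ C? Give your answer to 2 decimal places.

130.48

|A ∪ B| = 146.8979.
|(A ∪ B) ∩ C| = 16.4218.
|(A ∪ B) ∖ C| = 146.8979 − 16.4218 = 130.48.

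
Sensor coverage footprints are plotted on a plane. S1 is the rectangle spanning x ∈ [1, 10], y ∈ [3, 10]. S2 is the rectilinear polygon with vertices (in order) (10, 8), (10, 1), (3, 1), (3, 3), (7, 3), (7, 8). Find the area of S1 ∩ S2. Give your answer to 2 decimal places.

15.00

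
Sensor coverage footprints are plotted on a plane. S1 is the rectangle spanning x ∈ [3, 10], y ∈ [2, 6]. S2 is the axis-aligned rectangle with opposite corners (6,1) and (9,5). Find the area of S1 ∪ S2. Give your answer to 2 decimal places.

By inclusion–exclusion:
Individual areas: |S1| = 28, |S2| = 12.
|S1∩S2|: x∈[6,9], y∈[2,5] → 3·3 = 9.
|S1 ∪ S2| = 40 − 9 = 31.00.

31.00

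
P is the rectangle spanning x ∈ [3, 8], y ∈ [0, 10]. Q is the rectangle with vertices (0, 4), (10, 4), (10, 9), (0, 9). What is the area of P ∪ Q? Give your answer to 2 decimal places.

75.00

By inclusion–exclusion:
Individual areas: |P| = 50, |Q| = 50.
|P∩Q|: x∈[3,8], y∈[4,9] → 5·5 = 25.
|P ∪ Q| = 100 − 25 = 75.00.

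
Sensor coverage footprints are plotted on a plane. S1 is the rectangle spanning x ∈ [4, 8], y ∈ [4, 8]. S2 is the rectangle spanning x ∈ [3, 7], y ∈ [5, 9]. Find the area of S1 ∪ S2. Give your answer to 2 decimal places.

23.00

By inclusion–exclusion:
Individual areas: |S1| = 16, |S2| = 16.
|S1∩S2|: x∈[4,7], y∈[5,8] → 3·3 = 9.
|S1 ∪ S2| = 32 − 9 = 23.00.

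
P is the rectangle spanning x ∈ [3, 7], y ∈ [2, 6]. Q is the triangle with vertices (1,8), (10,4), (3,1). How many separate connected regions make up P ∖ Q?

P ∖ Q splits into 2 disjoint pieces (area 0.5952, area 0.5).

2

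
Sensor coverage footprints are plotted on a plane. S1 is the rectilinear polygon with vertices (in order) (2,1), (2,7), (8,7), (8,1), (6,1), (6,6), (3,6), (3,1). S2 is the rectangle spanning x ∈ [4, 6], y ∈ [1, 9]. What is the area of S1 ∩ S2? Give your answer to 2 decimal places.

2.00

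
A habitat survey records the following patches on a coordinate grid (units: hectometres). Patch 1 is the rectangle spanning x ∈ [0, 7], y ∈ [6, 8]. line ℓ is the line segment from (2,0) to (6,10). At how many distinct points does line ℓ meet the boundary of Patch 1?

The segment meets the boundary at (5.2,8), (4.4,6).

2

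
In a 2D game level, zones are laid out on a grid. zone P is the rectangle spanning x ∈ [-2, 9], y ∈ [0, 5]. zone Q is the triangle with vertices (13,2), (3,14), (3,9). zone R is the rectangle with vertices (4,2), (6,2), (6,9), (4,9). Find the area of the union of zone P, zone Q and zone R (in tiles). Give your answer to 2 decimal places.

85.17

By inclusion–exclusion:
Individual areas: |zone P| = 55, |zone Q| = 25, |zone R| = 14.
|zone P∩zone Q| = 0.0286.
|zone P∩zone R|: x∈[4,6], y∈[2,5] → 2·3 = 6.
|zone Q∩zone R| = 2.8.
|zone P∩zone Q∩zone R| = 0.
|zone P ∪ zone Q ∪ zone R| = 94 − 8.8286 + 0 = 85.17.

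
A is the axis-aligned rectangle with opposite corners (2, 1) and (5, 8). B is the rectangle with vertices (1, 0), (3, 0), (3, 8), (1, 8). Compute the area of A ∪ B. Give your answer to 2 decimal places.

By inclusion–exclusion:
Individual areas: |A| = 21, |B| = 16.
|A∩B|: x∈[2,3], y∈[1,8] → 1·7 = 7.
|A ∪ B| = 37 − 7 = 30.00.

30.00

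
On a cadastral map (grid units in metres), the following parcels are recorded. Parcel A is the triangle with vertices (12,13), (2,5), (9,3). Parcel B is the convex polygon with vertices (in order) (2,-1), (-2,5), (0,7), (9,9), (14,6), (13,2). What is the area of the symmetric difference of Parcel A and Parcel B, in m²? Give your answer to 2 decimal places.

84.08

|Parcel A| = 38, |Parcel B| = 104, |Parcel A∩Parcel B| = 28.9609.
|Parcel A △ Parcel B| = |Parcel A| + |Parcel B| − 2·|Parcel A∩Parcel B| = 38 + 104 − 57.9218 = 84.08.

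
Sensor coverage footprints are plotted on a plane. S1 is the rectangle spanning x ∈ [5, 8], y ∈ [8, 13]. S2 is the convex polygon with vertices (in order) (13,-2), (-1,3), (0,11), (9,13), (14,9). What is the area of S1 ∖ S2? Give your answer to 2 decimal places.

|S1| = 15, |S1∩S2| = 13.3333.
|S1 ∖ S2| = |S1| − |S1∩S2| = 15 − 13.3333 = 1.67.

1.67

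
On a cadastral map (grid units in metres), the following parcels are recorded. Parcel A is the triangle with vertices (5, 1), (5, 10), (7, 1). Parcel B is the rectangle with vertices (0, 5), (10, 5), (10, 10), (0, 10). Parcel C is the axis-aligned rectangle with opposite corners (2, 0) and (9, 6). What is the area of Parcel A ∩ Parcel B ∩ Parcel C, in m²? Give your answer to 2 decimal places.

1.00

The intersection is the polygon with vertices (6.111,5), (5,5), (5,6), (5.889,6).
By the shoelace formula its area is 1.00.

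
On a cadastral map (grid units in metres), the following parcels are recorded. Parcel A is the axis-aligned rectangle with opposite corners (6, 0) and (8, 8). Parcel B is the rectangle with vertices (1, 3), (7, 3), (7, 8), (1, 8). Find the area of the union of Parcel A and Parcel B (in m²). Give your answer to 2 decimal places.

By inclusion–exclusion:
Individual areas: |Parcel A| = 16, |Parcel B| = 30.
|Parcel A∩Parcel B|: x∈[6,7], y∈[3,8] → 1·5 = 5.
|Parcel A ∪ Parcel B| = 46 − 5 = 41.00.

41.00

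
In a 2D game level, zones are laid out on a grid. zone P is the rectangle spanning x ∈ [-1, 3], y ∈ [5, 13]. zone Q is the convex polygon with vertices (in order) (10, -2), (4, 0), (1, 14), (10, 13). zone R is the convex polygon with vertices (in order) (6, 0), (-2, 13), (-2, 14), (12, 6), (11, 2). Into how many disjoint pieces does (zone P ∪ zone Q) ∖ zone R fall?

3

(zone P ∪ zone Q) ∖ zone R splits into 3 disjoint pieces (area 12.5048, area 34.4107, area 14.1863).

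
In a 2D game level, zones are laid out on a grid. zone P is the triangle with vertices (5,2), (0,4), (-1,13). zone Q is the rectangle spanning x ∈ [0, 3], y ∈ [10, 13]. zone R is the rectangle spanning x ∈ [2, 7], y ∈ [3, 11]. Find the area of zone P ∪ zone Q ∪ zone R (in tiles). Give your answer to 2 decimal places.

63.66

By inclusion–exclusion:
Individual areas: |zone P| = 21.5, |zone Q| = 9, |zone R| = 40.
|zone P∩zone Q| = 0.3712.
|zone P∩zone R| = 5.4727.
|zone Q∩zone R|: x∈[2,3], y∈[10,11] → 1·1 = 1.
|zone P∩zone Q∩zone R| = 0.
|zone P ∪ zone Q ∪ zone R| = 70.5 − 6.8439 + 0 = 63.66.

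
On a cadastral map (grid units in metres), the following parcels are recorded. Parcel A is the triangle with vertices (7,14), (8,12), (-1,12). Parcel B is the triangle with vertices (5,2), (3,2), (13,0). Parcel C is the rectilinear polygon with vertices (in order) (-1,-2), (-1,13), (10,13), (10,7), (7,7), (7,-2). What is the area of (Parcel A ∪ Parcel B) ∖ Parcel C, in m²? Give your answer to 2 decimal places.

3.15

|Parcel A ∪ Parcel B| = 11.
|(Parcel A ∪ Parcel B) ∩ Parcel C| = 7.85.
|(Parcel A ∪ Parcel B) ∖ Parcel C| = 11 − 7.85 = 3.15.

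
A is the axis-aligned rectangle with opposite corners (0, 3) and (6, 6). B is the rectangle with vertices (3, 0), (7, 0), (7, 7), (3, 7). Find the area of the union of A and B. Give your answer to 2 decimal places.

By inclusion–exclusion:
Individual areas: |A| = 18, |B| = 28.
|A∩B|: x∈[3,6], y∈[3,6] → 3·3 = 9.
|A ∪ B| = 46 − 9 = 37.00.

37.00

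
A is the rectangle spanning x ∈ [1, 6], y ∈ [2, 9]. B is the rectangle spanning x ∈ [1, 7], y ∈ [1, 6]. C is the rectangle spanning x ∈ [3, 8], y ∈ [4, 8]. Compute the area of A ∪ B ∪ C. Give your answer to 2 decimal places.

51.00

By inclusion–exclusion:
Individual areas: |A| = 35, |B| = 30, |C| = 20.
|A∩B|: x∈[1,6], y∈[2,6] → 5·4 = 20.
|A∩C|: x∈[3,6], y∈[4,8] → 3·4 = 12.
|B∩C|: x∈[3,7], y∈[4,6] → 4·2 = 8.
|A∩B∩C| = 6.
|A ∪ B ∪ C| = 85 − 40 + 6 = 51.00.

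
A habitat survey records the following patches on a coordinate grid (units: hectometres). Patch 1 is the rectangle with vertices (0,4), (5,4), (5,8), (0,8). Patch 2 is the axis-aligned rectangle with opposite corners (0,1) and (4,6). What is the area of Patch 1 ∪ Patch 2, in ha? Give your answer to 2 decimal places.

32.00

By inclusion–exclusion:
Individual areas: |Patch 1| = 20, |Patch 2| = 20.
|Patch 1∩Patch 2|: x∈[0,4], y∈[4,6] → 4·2 = 8.
|Patch 1 ∪ Patch 2| = 40 − 8 = 32.00.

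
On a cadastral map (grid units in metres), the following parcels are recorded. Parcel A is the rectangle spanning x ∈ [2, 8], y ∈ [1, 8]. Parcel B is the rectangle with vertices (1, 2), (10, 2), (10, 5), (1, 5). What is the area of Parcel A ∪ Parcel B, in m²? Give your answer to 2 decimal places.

By inclusion–exclusion:
Individual areas: |Parcel A| = 42, |Parcel B| = 27.
|Parcel A∩Parcel B|: x∈[2,8], y∈[2,5] → 6·3 = 18.
|Parcel A ∪ Parcel B| = 69 − 18 = 51.00.

51.00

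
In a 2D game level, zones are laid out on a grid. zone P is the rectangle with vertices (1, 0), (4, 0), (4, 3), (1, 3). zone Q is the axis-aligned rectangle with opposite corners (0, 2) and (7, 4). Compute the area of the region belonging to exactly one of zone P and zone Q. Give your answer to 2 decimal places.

|zone P∩zone Q|: x∈[1,4], y∈[2,3] → 3·1 = 3.
|zone P △ zone Q| = |zone P| + |zone Q| − 2·|zone P∩zone Q| = 9 + 14 − 6 = 17.00.

17.00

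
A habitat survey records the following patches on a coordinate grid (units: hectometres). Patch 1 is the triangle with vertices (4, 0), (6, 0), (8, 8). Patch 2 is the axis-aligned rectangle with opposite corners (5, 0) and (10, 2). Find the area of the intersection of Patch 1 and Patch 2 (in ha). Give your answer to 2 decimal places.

2.50

The intersection is the polygon with vertices (5,0), (5,2), (6.5,2), (6,0).
By the shoelace formula its area is 2.50.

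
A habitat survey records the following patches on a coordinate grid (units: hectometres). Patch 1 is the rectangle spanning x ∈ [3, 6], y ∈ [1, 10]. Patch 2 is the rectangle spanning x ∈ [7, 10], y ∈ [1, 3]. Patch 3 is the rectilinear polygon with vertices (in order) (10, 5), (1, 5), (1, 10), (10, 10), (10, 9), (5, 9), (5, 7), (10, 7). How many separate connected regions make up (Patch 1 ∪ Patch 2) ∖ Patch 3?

3

(Patch 1 ∪ Patch 2) ∖ Patch 3 splits into 3 disjoint pieces (area 12, area 2, area 6).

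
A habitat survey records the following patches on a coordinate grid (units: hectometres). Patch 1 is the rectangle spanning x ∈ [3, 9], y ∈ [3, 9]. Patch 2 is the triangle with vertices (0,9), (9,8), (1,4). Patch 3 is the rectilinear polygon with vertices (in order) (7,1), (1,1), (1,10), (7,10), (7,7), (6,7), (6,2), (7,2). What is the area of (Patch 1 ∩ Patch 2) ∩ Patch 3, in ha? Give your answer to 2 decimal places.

9.53

The region (Patch 1 ∩ Patch 2) ∩ Patch 3 is the polygon with vertices (7,8.222), (7,7), (6,7), (6,6.5), (3,5), (3,8.667).
By the shoelace formula its area is 9.53.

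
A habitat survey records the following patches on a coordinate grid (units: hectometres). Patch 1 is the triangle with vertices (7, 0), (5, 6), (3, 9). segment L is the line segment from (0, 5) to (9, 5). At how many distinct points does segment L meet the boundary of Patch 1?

The segment meets the boundary at (5.333,5), (4.778,5).

2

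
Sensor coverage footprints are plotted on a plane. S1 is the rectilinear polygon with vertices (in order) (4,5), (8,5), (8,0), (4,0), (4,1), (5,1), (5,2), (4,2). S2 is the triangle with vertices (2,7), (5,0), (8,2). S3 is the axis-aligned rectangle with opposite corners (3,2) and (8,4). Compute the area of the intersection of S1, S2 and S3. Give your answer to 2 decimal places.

5.58

The intersection is the polygon with vertices (8,2), (5,2), (4.143,2), (4,2.333), (4,4), (5.6,4).
By the shoelace formula its area is 5.58.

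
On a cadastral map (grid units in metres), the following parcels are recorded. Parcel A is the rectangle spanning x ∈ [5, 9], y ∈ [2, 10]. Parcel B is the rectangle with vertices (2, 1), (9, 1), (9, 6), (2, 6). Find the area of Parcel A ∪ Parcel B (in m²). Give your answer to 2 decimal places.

By inclusion–exclusion:
Individual areas: |Parcel A| = 32, |Parcel B| = 35.
|Parcel A∩Parcel B|: x∈[5,9], y∈[2,6] → 4·4 = 16.
|Parcel A ∪ Parcel B| = 67 − 16 = 51.00.

51.00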